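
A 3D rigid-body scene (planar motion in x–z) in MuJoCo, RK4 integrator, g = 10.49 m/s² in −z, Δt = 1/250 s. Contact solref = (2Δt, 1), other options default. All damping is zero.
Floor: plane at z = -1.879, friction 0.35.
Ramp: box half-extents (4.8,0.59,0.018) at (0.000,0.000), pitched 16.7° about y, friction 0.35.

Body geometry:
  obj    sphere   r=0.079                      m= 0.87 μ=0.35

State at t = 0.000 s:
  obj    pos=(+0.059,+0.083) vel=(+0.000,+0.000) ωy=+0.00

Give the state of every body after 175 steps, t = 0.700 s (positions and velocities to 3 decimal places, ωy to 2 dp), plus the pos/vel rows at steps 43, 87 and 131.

State at t = 0.700 s:
  obj    pos=(+0.564,-0.068) vel=(+1.444,-0.433) ωy=+19.07

Key-timestep trajectory:
   step    t(s)  obj.x    obj.z    obj.vx   obj.vz 
     43  0.1720   +0.090  +0.074  +0.355  -0.106
     87  0.3480   +0.184  +0.046  +0.718  -0.215
    131  0.5240   +0.342  -0.001  +1.081  -0.324


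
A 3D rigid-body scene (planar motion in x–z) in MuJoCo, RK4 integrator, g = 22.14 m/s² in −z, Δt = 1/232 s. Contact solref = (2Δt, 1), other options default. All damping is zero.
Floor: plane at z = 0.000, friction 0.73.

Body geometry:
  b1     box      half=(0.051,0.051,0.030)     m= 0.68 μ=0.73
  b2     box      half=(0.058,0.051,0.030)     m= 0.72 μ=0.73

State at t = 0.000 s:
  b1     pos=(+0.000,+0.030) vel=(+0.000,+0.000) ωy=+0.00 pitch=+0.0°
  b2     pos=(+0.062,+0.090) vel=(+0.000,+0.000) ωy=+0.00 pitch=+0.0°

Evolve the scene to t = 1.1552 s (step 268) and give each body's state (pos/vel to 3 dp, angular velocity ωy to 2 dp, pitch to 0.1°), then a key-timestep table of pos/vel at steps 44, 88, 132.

State at t = 1.1552 s:
  b1     pos=(+0.000,+0.030) vel=(+0.000,+0.000) ωy=+0.00 pitch=+0.0°
  b2     pos=(+0.118,+0.058) vel=(+0.000,+0.000) ωy=+0.00 pitch=+90.0°

Key-timestep trajectory:
   step    t(s)  b1.x    b1.z    b1.vx   b1.vz   b2.x    b2.z    b2.vx   b2.vz 
     44  0.1897   +0.000  +0.030  +0.000  +0.000   +0.114  +0.060  +0.544  -0.255
     88  0.3793   +0.000  +0.030  +0.000  +0.000   +0.135  +0.064  -0.150  -0.030
    132  0.5690   +0.000  +0.030  +0.000  +0.000   +0.121  +0.058  +0.119  +0.090


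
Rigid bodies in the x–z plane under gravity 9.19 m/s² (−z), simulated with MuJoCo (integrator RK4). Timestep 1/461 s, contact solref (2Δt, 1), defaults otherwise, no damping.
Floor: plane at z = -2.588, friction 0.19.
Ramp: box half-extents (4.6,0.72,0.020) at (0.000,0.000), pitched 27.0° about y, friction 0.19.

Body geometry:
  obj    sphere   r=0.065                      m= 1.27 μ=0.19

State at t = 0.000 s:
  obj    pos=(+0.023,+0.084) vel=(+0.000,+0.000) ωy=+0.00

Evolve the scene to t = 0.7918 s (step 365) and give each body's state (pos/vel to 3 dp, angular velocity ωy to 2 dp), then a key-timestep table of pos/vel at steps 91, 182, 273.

State at t = 0.7918 s:
  obj    pos=(+0.855,-0.340) vel=(+2.102,-1.071) ωy=+36.30

Key-timestep trajectory:
   step    t(s)  obj.x    obj.z    obj.vx   obj.vz 
     91  0.1974   +0.075  +0.057  +0.524  -0.267
    182  0.3948   +0.230  -0.022  +1.048  -0.534
    273  0.5922   +0.489  -0.154  +1.573  -0.801


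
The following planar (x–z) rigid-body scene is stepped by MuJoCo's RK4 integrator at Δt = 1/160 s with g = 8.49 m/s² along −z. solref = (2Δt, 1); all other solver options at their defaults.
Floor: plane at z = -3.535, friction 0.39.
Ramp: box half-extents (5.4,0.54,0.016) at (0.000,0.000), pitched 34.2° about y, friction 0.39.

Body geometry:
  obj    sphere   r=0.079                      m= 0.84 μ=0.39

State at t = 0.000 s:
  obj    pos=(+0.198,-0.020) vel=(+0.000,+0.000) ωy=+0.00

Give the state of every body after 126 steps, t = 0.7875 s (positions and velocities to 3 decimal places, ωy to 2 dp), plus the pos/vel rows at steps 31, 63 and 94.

State at t = 0.7875 s:
  obj    pos=(+1.072,-0.614) vel=(+2.220,-1.509) ωy=+33.97

Key-timestep trajectory:
   step    t(s)  obj.x    obj.z    obj.vx   obj.vz 
     31  0.1938   +0.251  -0.056  +0.546  -0.371
     63  0.3938   +0.417  -0.168  +1.110  -0.755
     94  0.5875   +0.685  -0.351  +1.656  -1.126


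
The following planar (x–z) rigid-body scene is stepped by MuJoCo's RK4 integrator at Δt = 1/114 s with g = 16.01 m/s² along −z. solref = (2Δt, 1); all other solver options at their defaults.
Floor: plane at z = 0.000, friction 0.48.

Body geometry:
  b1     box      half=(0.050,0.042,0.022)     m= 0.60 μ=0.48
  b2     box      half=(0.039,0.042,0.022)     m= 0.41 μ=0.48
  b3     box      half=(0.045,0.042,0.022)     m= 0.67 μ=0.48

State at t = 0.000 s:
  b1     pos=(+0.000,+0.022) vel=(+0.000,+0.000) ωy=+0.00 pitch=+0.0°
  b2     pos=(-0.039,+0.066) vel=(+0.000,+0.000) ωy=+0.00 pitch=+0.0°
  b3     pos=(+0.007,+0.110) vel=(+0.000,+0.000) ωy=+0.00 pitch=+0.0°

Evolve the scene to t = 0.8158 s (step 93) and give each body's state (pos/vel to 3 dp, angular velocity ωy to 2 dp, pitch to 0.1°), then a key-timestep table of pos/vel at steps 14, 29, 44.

State at t = 0.8158 s:
  b1     pos=(+0.000,+0.022) vel=(+0.000,+0.000) ωy=+0.00 pitch=+0.0°
  b2     pos=(-0.039,+0.066) vel=(+0.000,+0.000) ωy=+0.00 pitch=-0.1°
  b3     pos=(+0.114,+0.022) vel=(+0.000,+0.000) ωy=+0.00 pitch=+180.0°

Key-timestep trajectory:
   step    t(s)  b1.x    b1.z    b1.vx   b1.vz   b2.x    b2.z    b2.vx   b2.vz   b3.x    b3.z    b3.vx   b3.vz 
     14  0.1228   +0.000  +0.022  +0.000  +0.001   -0.039  +0.066  -0.001  +0.002   +0.022  +0.097  +0.228  -0.397
     29  0.2544   +0.000  +0.022  -0.001  +0.000   -0.039  +0.066  -0.001  +0.000   +0.065  +0.086  +0.445  -0.110
     44  0.3860   +0.000  +0.022  +0.000  +0.000   -0.039  +0.066  +0.000  +0.000   +0.116  +0.016  -0.037  +0.203


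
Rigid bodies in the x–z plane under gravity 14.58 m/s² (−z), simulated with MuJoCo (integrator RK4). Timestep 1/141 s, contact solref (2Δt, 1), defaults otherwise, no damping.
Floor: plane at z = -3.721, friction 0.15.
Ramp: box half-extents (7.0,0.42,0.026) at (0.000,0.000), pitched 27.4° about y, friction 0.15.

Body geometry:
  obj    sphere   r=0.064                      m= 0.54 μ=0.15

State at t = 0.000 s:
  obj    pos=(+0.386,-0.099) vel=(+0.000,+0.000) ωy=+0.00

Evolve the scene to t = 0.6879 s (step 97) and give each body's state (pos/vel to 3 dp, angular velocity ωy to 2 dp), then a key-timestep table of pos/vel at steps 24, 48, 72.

State at t = 0.6879 s:
  obj    pos=(+1.393,-0.621) vel=(+2.928,-1.518) ωy=+51.48

Key-timestep trajectory:
   step    t(s)  obj.x    obj.z    obj.vx   obj.vz 
     24  0.1702   +0.448  -0.131  +0.725  -0.376
     48  0.3404   +0.633  -0.227  +1.449  -0.751
     72  0.5106   +0.941  -0.386  +2.173  -1.127


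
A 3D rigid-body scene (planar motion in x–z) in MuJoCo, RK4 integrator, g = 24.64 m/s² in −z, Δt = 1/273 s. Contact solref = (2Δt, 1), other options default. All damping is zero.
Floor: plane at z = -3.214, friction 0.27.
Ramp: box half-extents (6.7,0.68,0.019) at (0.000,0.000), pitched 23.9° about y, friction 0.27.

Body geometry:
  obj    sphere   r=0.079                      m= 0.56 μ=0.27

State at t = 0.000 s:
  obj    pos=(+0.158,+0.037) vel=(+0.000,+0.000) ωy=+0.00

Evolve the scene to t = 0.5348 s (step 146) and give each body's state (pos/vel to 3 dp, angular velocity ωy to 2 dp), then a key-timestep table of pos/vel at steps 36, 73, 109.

State at t = 0.5348 s:
  obj    pos=(+1.090,-0.376) vel=(+3.487,-1.545) ωy=+48.26

Key-timestep trajectory:
   step    t(s)  obj.x    obj.z    obj.vx   obj.vz 
     36  0.1319   +0.215  +0.012  +0.860  -0.381
     73  0.2674   +0.391  -0.066  +1.743  -0.773
    109  0.3993   +0.678  -0.193  +2.603  -1.154


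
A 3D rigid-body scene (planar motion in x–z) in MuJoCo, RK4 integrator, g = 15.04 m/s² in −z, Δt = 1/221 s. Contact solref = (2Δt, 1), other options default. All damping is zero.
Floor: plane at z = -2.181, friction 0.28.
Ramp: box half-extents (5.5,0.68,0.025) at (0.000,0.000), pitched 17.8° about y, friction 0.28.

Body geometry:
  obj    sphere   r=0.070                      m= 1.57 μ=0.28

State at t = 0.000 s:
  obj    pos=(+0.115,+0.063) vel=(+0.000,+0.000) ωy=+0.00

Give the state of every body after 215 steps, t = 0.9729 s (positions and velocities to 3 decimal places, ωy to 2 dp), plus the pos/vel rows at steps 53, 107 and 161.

State at t = 0.9729 s:
  obj    pos=(+1.595,-0.412) vel=(+3.042,-0.977) ωy=+45.63

Key-timestep trajectory:
   step    t(s)  obj.x    obj.z    obj.vx   obj.vz 
     53  0.2398   +0.205  +0.034  +0.750  -0.241
    107  0.4842   +0.482  -0.055  +1.514  -0.486
    161  0.7285   +0.945  -0.204  +2.278  -0.731


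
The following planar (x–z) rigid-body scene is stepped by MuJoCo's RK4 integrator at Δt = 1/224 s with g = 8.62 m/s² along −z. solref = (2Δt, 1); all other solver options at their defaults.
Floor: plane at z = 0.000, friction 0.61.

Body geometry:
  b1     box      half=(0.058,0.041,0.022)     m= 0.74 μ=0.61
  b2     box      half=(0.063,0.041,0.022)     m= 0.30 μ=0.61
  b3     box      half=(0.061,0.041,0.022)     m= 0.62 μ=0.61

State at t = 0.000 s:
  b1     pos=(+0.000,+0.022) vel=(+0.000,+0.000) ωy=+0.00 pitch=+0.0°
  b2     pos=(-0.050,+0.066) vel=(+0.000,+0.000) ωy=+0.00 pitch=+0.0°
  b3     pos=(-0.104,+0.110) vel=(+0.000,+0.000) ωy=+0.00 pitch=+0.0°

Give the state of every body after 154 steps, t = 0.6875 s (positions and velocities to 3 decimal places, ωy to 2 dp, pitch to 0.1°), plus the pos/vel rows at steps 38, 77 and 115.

State at t = 0.6875 s:
  b1     pos=(+0.000,+0.022) vel=(+0.000,+0.000) ωy=+0.00 pitch=+0.0°
  b2     pos=(-0.072,+0.062) vel=(+0.000,-0.003) ωy=+0.08 pitch=-47.9°
  b3     pos=(-0.140,+0.058) vel=(+0.000,+0.000) ωy=+0.01 pitch=-43.8°

Key-timestep trajectory:
   step    t(s)  b1.x    b1.z    b1.vx   b1.vz   b2.x    b2.z    b2.vx   b2.vz   b3.x    b3.z    b3.vx   b3.vz 
     38  0.1696   +0.000  +0.022  +0.000  +0.000   -0.065  +0.066  -0.190  -0.075   -0.137  +0.065  -0.294  -0.718
     77  0.3438   +0.000  +0.022  +0.000  +0.000   -0.071  +0.063  -0.021  -0.023   -0.140  +0.058  +0.000  +0.000
    115  0.5134   +0.000  +0.022  +0.000  +0.000   -0.071  +0.062  -0.006  -0.005   -0.140  +0.058  +0.003  -0.002


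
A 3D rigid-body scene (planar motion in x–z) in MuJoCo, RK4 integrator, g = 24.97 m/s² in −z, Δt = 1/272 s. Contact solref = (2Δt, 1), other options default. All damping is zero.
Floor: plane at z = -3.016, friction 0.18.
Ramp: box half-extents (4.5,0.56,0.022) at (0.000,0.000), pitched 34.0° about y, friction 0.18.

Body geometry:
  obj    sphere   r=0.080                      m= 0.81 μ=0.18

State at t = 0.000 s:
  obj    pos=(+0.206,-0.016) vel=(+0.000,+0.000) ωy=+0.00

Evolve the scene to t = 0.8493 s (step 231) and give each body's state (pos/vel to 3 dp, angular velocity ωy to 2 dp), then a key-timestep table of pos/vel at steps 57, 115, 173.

State at t = 0.8493 s:
  obj    pos=(+3.267,-2.080) vel=(+7.213,-4.849) ωy=+98.94

Key-timestep trajectory:
   step    t(s)  obj.x    obj.z    obj.vx   obj.vz 
     57  0.2096   +0.392  -0.142  +1.773  -1.213
    115  0.4228   +0.965  -0.528  +3.570  -2.463
    173  0.6360   +1.923  -1.174  +5.399  -3.638


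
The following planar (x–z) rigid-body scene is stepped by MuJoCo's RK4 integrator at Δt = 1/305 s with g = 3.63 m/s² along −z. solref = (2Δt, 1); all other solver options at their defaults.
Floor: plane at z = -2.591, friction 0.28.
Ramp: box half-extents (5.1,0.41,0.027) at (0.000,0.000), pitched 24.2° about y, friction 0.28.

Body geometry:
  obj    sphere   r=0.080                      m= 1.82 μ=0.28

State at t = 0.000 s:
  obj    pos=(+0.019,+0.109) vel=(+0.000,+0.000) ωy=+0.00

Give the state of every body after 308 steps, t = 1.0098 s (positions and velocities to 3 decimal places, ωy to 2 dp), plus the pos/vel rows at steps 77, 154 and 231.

State at t = 1.0098 s:
  obj    pos=(+0.513,-0.113) vel=(+0.979,-0.440) ωy=+13.42

Key-timestep trajectory:
   step    t(s)  obj.x    obj.z    obj.vx   obj.vz 
     77  0.2525   +0.050  +0.095  +0.245  -0.110
    154  0.5049   +0.143  +0.053  +0.490  -0.220
    231  0.7574   +0.297  -0.016  +0.734  -0.330


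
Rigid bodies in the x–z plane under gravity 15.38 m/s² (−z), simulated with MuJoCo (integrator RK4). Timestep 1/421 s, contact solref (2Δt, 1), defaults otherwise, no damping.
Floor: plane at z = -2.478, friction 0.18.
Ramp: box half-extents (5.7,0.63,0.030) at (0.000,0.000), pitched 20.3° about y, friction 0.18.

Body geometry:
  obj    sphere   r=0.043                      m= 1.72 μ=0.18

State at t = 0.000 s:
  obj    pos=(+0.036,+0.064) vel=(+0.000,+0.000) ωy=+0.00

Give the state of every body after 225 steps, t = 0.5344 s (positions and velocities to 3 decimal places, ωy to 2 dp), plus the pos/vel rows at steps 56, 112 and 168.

State at t = 0.5344 s:
  obj    pos=(+0.547,-0.124) vel=(+1.910,-0.707) ωy=+47.36

Key-timestep trajectory:
   step    t(s)  obj.x    obj.z    obj.vx   obj.vz 
     56  0.1330   +0.068  +0.053  +0.476  -0.176
    112  0.2660   +0.163  +0.018  +0.951  -0.352
    168  0.3990   +0.321  -0.041  +1.427  -0.528


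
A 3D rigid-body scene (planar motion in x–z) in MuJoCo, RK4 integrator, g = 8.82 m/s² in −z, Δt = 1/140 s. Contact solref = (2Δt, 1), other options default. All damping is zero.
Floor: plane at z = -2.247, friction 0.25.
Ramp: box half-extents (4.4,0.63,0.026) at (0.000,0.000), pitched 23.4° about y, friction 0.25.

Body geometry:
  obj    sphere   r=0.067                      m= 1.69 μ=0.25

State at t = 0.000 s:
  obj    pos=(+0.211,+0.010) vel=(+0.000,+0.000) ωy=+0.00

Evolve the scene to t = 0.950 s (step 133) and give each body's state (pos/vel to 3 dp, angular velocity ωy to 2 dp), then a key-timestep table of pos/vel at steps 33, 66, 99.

State at t = 0.950 s:
  obj    pos=(+1.247,-0.438) vel=(+2.182,-0.944) ωy=+35.47

Key-timestep trajectory:
   step    t(s)  obj.x    obj.z    obj.vx   obj.vz 
     33  0.2357   +0.275  -0.018  +0.541  -0.234
     66  0.4714   +0.466  -0.100  +1.083  -0.469
     99  0.7071   +0.785  -0.238  +1.624  -0.703


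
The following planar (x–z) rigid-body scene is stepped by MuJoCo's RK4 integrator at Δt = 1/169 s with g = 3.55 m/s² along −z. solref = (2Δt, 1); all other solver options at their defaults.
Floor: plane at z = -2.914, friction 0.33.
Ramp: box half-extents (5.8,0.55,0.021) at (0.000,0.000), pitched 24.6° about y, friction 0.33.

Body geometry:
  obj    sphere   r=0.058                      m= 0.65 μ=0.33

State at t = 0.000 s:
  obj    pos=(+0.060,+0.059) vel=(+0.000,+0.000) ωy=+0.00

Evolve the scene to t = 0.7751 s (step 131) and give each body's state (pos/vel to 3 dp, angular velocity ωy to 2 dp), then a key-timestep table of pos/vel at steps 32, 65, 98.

State at t = 0.7751 s:
  obj    pos=(+0.349,-0.073) vel=(+0.744,-0.341) ωy=+14.10

Key-timestep trajectory:
   step    t(s)  obj.x    obj.z    obj.vx   obj.vz 
     32  0.1893   +0.077  +0.051  +0.182  -0.083
     65  0.3846   +0.131  +0.027  +0.369  -0.169
     98  0.5799   +0.222  -0.015  +0.557  -0.255


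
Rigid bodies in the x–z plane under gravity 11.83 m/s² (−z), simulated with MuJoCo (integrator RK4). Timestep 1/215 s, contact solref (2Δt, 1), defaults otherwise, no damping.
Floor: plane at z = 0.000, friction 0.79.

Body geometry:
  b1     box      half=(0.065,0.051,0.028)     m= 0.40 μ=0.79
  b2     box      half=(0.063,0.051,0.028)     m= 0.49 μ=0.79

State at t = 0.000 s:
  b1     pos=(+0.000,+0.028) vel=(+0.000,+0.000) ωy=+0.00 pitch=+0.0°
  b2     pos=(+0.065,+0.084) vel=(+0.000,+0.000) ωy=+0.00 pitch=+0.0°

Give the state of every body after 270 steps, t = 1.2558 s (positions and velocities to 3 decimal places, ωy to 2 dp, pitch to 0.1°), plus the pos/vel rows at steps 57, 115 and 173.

State at t = 1.2558 s:
  b1     pos=(+0.000,+0.028) vel=(+0.000,+0.000) ωy=+0.00 pitch=+0.0°
  b2     pos=(+0.218,+0.028) vel=(+0.000,+0.000) ωy=+0.00 pitch=+180.0°

Key-timestep trajectory:
   step    t(s)  b1.x    b1.z    b1.vx   b1.vz   b2.x    b2.z    b2.vx   b2.vz 
     57  0.2651   +0.000  +0.028  +0.000  +0.000   +0.067  +0.084  +0.028  -0.002
    115  0.5349   +0.000  +0.028  +0.000  +0.000   +0.106  +0.068  +0.308  -0.058
    173  0.8047   +0.000  +0.028  +0.000  +0.000   +0.161  +0.069  +0.144  -0.016


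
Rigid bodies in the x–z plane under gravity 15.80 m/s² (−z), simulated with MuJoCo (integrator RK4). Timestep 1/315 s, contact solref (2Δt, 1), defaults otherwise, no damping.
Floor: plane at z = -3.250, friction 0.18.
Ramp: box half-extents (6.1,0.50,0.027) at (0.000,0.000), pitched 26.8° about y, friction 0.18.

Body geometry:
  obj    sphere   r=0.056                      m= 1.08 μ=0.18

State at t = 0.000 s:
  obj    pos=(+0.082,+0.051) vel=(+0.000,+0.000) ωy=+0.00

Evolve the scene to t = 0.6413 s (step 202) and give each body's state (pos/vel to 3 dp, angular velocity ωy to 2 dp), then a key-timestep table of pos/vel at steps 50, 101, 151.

State at t = 0.6413 s:
  obj    pos=(+1.016,-0.420) vel=(+2.913,-1.471) ωy=+58.25

Key-timestep trajectory:
   step    t(s)  obj.x    obj.z    obj.vx   obj.vz 
     50  0.1587   +0.139  +0.023  +0.721  -0.364
    101  0.3206   +0.316  -0.067  +1.457  -0.736
    151  0.4794   +0.604  -0.212  +2.177  -1.100


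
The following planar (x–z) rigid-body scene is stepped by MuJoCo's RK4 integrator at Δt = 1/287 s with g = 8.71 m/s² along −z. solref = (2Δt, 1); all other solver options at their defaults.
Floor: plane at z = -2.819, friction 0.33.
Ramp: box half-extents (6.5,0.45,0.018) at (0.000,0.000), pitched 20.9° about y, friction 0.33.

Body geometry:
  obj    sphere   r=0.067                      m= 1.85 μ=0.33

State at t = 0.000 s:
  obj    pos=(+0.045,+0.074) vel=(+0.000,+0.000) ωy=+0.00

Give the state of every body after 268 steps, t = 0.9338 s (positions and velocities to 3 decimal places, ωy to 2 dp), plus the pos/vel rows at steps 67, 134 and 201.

State at t = 0.9338 s:
  obj    pos=(+0.949,-0.271) vel=(+1.936,-0.739) ωy=+30.93

Key-timestep trajectory:
   step    t(s)  obj.x    obj.z    obj.vx   obj.vz 
     67  0.2334   +0.101  +0.052  +0.484  -0.185
    134  0.4669   +0.271  -0.013  +0.968  -0.370
    201  0.7003   +0.554  -0.120  +1.452  -0.555


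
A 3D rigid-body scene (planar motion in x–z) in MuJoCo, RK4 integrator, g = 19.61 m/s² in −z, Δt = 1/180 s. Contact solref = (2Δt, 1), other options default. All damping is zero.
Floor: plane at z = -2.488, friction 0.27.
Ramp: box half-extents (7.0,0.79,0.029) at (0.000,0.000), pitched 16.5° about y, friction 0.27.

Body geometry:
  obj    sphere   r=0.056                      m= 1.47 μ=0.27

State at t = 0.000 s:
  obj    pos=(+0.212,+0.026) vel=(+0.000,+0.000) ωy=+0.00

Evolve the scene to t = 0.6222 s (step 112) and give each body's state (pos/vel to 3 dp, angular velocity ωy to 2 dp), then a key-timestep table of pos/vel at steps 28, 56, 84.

State at t = 0.6222 s:
  obj    pos=(+0.950,-0.193) vel=(+2.374,-0.703) ωy=+44.19

Key-timestep trajectory:
   step    t(s)  obj.x    obj.z    obj.vx   obj.vz 
     28  0.1556   +0.258  +0.012  +0.594  -0.176
     56  0.3111   +0.397  -0.029  +1.187  -0.352
     84  0.4667   +0.627  -0.097  +1.780  -0.527


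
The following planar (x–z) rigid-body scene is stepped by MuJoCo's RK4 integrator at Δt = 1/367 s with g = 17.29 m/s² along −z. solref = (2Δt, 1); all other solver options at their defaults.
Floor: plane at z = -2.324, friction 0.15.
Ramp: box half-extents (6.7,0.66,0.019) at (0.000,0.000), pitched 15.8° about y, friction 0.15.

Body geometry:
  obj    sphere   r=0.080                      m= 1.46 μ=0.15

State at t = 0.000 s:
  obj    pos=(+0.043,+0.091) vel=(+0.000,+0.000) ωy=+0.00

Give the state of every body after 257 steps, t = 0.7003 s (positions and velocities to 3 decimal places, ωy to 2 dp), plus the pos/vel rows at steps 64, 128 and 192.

State at t = 0.7003 s:
  obj    pos=(+0.836,-0.134) vel=(+2.266,-0.641) ωy=+29.43

Key-timestep trajectory:
   step    t(s)  obj.x    obj.z    obj.vx   obj.vz 
     64  0.1744   +0.092  +0.077  +0.564  -0.160
    128  0.3488   +0.240  +0.035  +1.129  -0.319
    192  0.5232   +0.486  -0.035  +1.693  -0.479


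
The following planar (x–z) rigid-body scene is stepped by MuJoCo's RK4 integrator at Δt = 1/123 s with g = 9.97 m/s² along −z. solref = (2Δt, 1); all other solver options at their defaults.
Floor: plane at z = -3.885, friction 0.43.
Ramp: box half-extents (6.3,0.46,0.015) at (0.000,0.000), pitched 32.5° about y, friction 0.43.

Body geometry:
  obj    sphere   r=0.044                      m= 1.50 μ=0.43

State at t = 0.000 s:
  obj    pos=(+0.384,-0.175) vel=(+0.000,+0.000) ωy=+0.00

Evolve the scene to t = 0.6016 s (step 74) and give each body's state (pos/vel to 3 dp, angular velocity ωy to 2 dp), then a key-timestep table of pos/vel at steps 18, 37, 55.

State at t = 0.6016 s:
  obj    pos=(+0.968,-0.547) vel=(+1.941,-1.237) ωy=+52.30

Key-timestep trajectory:
   step    t(s)  obj.x    obj.z    obj.vx   obj.vz 
     18  0.1463   +0.419  -0.197  +0.472  -0.301
     37  0.3008   +0.530  -0.268  +0.971  -0.619
     55  0.4472   +0.707  -0.380  +1.443  -0.919


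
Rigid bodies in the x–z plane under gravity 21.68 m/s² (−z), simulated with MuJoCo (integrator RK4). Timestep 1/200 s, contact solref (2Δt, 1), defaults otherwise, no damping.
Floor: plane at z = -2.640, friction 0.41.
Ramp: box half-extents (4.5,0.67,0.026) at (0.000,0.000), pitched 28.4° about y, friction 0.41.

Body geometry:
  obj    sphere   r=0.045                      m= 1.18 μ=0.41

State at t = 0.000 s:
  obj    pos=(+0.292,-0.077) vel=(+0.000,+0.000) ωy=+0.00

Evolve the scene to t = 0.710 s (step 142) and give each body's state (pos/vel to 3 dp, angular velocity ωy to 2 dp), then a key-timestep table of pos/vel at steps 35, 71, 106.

State at t = 0.710 s:
  obj    pos=(+1.925,-0.960) vel=(+4.600,-2.487) ωy=+116.19

Key-timestep trajectory:
   step    t(s)  obj.x    obj.z    obj.vx   obj.vz 
     35  0.1750   +0.391  -0.131  +1.134  -0.613
     71  0.3550   +0.700  -0.298  +2.300  -1.244
    106  0.5300   +1.202  -0.569  +3.434  -1.857


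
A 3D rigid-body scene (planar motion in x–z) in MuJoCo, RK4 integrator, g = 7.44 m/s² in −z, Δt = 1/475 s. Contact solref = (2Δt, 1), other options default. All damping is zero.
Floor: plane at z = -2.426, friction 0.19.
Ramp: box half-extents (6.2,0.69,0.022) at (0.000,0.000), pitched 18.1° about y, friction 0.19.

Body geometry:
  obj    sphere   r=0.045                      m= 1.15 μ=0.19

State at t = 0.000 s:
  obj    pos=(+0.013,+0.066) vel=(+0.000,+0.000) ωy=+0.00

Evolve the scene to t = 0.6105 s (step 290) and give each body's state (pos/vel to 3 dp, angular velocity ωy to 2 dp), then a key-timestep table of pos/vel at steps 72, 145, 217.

State at t = 0.6105 s:
  obj    pos=(+0.306,-0.029) vel=(+0.958,-0.313) ωy=+22.40

Key-timestep trajectory:
   step    t(s)  obj.x    obj.z    obj.vx   obj.vz 
     72  0.1516   +0.031  +0.060  +0.238  -0.078
    145  0.3053   +0.086  +0.042  +0.479  -0.157
    217  0.4568   +0.177  +0.013  +0.717  -0.234


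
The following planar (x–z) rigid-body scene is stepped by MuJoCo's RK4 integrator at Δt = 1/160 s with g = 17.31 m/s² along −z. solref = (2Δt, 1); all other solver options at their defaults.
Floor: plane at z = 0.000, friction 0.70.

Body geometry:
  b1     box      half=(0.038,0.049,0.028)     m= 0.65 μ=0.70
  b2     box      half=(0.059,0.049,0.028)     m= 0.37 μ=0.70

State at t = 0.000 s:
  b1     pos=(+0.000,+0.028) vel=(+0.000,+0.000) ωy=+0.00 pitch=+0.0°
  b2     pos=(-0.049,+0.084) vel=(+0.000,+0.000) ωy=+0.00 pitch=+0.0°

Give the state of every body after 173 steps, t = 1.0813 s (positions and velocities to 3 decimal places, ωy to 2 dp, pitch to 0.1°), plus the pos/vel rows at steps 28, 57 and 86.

State at t = 1.0813 s:
  b1     pos=(+0.000,+0.028) vel=(+0.000,+0.000) ωy=+0.00 pitch=+0.0°
  b2     pos=(-0.107,+0.059) vel=(+0.000,+0.000) ωy=+0.00 pitch=-90.0°

Key-timestep trajectory:
   step    t(s)  b1.x    b1.z    b1.vx   b1.vz   b2.x    b2.z    b2.vx   b2.vz 
     28  0.1750   +0.000  +0.028  +0.000  +0.000   -0.080  +0.064  -0.266  +0.062
     57  0.3563   +0.000  +0.028  +0.000  +0.000   -0.119  +0.063  +0.039  -0.010
     86  0.5375   +0.000  +0.028  +0.000  +0.000   -0.110  +0.059  -0.091  +0.055


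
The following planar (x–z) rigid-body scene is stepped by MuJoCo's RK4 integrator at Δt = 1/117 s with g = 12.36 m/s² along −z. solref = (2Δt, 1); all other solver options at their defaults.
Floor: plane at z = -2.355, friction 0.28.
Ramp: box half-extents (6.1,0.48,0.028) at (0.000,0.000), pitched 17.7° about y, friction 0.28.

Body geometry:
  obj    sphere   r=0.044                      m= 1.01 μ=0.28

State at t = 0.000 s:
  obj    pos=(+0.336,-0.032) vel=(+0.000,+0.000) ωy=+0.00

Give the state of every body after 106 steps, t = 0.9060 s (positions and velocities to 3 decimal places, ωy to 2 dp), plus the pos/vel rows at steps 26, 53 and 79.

State at t = 0.9060 s:
  obj    pos=(+1.386,-0.367) vel=(+2.317,-0.739) ωy=+55.25

Key-timestep trajectory:
   step    t(s)  obj.x    obj.z    obj.vx   obj.vz 
     26  0.2222   +0.399  -0.052  +0.568  -0.181
     53  0.4530   +0.599  -0.115  +1.158  -0.370
     79  0.6752   +0.919  -0.218  +1.727  -0.551


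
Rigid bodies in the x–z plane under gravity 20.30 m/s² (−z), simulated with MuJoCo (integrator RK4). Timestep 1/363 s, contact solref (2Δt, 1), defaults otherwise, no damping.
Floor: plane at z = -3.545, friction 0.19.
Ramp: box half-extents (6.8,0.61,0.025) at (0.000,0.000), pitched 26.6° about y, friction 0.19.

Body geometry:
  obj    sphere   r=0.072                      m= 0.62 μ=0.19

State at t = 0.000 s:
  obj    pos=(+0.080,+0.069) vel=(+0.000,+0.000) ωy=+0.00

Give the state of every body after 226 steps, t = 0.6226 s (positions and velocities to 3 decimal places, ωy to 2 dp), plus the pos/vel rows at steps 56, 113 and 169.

State at t = 0.6226 s:
  obj    pos=(+1.205,-0.495) vel=(+3.615,-1.810) ωy=+56.13

Key-timestep trajectory:
   step    t(s)  obj.x    obj.z    obj.vx   obj.vz 
     56  0.1543   +0.149  +0.034  +0.896  -0.449
    113  0.3113   +0.361  -0.072  +1.807  -0.905
    169  0.4656   +0.709  -0.247  +2.703  -1.354


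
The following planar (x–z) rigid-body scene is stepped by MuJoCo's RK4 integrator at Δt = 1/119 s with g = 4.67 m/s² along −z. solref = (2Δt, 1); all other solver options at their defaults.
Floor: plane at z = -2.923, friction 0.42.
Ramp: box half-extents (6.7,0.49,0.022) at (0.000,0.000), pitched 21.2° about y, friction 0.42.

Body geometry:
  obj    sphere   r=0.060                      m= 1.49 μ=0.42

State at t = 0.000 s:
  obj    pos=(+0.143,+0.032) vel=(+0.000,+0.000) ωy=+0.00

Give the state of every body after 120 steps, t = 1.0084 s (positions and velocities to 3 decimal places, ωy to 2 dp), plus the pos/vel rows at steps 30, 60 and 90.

State at t = 1.0084 s:
  obj    pos=(+0.715,-0.189) vel=(+1.134,-0.440) ωy=+20.27

Key-timestep trajectory:
   step    t(s)  obj.x    obj.z    obj.vx   obj.vz 
     30  0.2521   +0.179  +0.019  +0.284  -0.110
     60  0.5042   +0.286  -0.023  +0.567  -0.220
     90  0.7563   +0.465  -0.092  +0.851  -0.330


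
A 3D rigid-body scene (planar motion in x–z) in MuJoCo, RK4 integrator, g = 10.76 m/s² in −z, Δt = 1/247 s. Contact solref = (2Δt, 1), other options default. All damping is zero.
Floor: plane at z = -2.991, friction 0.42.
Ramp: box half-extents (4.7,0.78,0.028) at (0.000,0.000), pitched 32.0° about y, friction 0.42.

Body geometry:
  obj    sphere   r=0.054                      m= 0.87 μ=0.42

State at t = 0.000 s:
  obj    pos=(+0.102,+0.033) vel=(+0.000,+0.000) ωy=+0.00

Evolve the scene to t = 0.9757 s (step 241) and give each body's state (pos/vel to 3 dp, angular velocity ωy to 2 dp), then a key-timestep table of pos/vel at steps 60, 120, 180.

State at t = 0.9757 s:
  obj    pos=(+1.746,-0.994) vel=(+3.370,-2.106) ωy=+73.58

Key-timestep trajectory:
   step    t(s)  obj.x    obj.z    obj.vx   obj.vz 
     60  0.2429   +0.204  -0.031  +0.839  -0.524
    120  0.4858   +0.510  -0.222  +1.678  -1.049
    180  0.7287   +1.019  -0.540  +2.517  -1.573


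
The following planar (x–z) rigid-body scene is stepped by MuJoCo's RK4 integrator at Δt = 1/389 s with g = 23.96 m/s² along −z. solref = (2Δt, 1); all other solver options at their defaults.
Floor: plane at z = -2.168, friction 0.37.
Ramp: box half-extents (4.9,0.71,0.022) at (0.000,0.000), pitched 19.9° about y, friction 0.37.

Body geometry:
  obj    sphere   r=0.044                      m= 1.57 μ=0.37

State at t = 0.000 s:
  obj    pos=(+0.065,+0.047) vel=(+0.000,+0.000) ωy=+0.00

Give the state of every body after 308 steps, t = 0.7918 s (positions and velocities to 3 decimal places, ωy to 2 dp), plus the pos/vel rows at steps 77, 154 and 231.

State at t = 0.7918 s:
  obj    pos=(+1.782,-0.575) vel=(+4.337,-1.570) ωy=+104.82

Key-timestep trajectory:
   step    t(s)  obj.x    obj.z    obj.vx   obj.vz 
     77  0.1979   +0.172  +0.008  +1.084  -0.393
    154  0.3959   +0.494  -0.109  +2.169  -0.785
    231  0.5938   +1.031  -0.303  +3.253  -1.177


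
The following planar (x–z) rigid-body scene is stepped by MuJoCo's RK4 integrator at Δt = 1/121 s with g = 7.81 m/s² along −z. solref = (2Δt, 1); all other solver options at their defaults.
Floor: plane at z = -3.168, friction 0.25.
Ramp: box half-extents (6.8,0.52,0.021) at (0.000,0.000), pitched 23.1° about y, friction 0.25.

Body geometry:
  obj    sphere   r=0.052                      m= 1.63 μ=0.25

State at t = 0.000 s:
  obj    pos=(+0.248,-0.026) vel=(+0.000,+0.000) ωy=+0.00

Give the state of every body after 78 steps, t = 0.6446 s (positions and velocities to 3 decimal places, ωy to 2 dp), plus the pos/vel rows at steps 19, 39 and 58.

State at t = 0.6446 s:
  obj    pos=(+0.666,-0.205) vel=(+1.298,-0.554) ωy=+27.12

Key-timestep trajectory:
   step    t(s)  obj.x    obj.z    obj.vx   obj.vz 
     19  0.1570   +0.273  -0.037  +0.316  -0.135
     39  0.3223   +0.353  -0.071  +0.649  -0.277
     58  0.4793   +0.479  -0.125  +0.965  -0.412


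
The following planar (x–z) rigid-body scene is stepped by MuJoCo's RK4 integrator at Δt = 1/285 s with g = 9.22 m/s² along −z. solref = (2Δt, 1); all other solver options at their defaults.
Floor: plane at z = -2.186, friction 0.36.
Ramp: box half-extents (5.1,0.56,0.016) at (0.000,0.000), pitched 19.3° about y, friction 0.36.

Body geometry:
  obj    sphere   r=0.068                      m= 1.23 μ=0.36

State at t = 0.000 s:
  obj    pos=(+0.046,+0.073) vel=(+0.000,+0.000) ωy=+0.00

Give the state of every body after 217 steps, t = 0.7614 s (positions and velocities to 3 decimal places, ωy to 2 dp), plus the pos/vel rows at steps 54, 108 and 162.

State at t = 0.7614 s:
  obj    pos=(+0.642,-0.136) vel=(+1.564,-0.548) ωy=+24.37

Key-timestep trajectory:
   step    t(s)  obj.x    obj.z    obj.vx   obj.vz 
     54  0.1895   +0.083  +0.060  +0.389  -0.136
    108  0.3789   +0.194  +0.021  +0.779  -0.273
    162  0.5684   +0.378  -0.043  +1.168  -0.409


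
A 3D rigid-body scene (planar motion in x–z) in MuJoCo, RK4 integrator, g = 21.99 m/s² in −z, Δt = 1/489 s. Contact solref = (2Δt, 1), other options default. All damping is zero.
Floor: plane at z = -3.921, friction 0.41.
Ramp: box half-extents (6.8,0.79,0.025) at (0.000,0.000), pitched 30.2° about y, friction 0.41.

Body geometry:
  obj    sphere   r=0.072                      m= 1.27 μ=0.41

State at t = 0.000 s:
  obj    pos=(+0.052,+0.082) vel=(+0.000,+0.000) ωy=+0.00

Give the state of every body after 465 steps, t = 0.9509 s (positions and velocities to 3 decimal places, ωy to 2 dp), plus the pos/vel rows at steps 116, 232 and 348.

State at t = 0.9509 s:
  obj    pos=(+3.140,-1.715) vel=(+6.494,-3.779) ωy=+104.34

Key-timestep trajectory:
   step    t(s)  obj.x    obj.z    obj.vx   obj.vz 
    116  0.2372   +0.244  -0.030  +1.620  -0.943
    232  0.4744   +0.821  -0.365  +3.240  -1.886
    348  0.7117   +1.781  -0.925  +4.860  -2.828


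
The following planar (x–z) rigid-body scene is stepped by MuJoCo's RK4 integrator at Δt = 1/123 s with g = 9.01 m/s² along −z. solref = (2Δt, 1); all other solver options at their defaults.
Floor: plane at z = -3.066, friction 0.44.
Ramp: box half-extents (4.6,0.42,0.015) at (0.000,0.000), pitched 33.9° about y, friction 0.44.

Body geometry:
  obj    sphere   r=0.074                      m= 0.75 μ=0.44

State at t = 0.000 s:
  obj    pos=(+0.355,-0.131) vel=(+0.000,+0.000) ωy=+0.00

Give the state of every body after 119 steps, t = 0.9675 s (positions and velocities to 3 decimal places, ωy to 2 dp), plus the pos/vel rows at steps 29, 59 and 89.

State at t = 0.9675 s:
  obj    pos=(+1.749,-1.068) vel=(+2.882,-1.937) ωy=+46.92

Key-timestep trajectory:
   step    t(s)  obj.x    obj.z    obj.vx   obj.vz 
     29  0.2358   +0.438  -0.187  +0.703  -0.472
     59  0.4797   +0.698  -0.362  +1.429  -0.960
     89  0.7236   +1.135  -0.655  +2.156  -1.449


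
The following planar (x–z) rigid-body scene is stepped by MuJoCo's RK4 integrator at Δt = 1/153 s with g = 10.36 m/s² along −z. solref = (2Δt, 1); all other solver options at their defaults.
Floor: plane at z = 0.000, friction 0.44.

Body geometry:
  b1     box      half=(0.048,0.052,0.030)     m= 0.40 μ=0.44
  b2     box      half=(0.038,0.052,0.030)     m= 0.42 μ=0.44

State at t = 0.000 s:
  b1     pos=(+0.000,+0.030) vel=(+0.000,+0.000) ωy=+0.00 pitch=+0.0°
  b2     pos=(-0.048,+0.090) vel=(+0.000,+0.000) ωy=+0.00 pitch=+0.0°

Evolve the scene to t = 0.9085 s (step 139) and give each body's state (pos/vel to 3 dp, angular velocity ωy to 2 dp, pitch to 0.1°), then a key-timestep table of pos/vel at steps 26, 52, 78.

State at t = 0.9085 s:
  b1     pos=(+0.000,+0.030) vel=(+0.000,+0.000) ωy=+0.00 pitch=+0.0°
  b2     pos=(-0.088,+0.038) vel=(+0.000,+0.000) ωy=+0.00 pitch=-90.0°

Key-timestep trajectory:
   step    t(s)  b1.x    b1.z    b1.vx   b1.vz   b2.x    b2.z    b2.vx   b2.vz 
     26  0.1699   +0.000  +0.030  +0.000  +0.000   -0.048  +0.090  -0.004  +0.000
     52  0.3399   +0.000  +0.030  +0.000  +0.000   -0.051  +0.090  -0.041  -0.004
     78  0.5098   +0.000  +0.030  +0.000  +0.000   -0.074  +0.076  -0.259  -0.370


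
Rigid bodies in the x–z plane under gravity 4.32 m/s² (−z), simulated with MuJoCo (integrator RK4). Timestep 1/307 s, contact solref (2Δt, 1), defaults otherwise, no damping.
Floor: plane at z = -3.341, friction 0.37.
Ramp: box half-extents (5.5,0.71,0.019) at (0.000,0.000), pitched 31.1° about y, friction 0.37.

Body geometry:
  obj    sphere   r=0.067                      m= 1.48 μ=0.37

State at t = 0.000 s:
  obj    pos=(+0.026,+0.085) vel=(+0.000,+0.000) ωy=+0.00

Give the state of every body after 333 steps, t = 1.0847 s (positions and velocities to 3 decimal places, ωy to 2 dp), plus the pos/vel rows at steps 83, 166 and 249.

State at t = 1.0847 s:
  obj    pos=(+0.829,-0.400) vel=(+1.480,-0.893) ωy=+25.80

Key-timestep trajectory:
   step    t(s)  obj.x    obj.z    obj.vx   obj.vz 
     83  0.2704   +0.076  +0.055  +0.369  -0.223
    166  0.5407   +0.225  -0.036  +0.738  -0.445
    249  0.8111   +0.475  -0.186  +1.107  -0.668


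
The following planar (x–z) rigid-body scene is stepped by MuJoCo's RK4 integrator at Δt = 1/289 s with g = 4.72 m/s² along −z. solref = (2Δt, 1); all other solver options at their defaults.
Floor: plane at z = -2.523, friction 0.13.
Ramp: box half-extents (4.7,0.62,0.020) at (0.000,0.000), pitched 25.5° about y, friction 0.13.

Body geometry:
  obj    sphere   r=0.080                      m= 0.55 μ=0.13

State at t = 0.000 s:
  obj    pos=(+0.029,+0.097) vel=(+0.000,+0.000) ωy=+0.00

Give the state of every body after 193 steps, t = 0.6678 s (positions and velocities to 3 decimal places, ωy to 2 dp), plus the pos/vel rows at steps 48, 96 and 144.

State at t = 0.6678 s:
  obj    pos=(+0.327,-0.045) vel=(+0.891,-0.426) ωy=+11.55

Key-timestep trajectory:
   step    t(s)  obj.x    obj.z    obj.vx   obj.vz 
     48  0.1661   +0.047  +0.088  +0.220  -0.111
     96  0.3322   +0.103  +0.062  +0.444  -0.208
    144  0.4983   +0.195  +0.018  +0.666  -0.314


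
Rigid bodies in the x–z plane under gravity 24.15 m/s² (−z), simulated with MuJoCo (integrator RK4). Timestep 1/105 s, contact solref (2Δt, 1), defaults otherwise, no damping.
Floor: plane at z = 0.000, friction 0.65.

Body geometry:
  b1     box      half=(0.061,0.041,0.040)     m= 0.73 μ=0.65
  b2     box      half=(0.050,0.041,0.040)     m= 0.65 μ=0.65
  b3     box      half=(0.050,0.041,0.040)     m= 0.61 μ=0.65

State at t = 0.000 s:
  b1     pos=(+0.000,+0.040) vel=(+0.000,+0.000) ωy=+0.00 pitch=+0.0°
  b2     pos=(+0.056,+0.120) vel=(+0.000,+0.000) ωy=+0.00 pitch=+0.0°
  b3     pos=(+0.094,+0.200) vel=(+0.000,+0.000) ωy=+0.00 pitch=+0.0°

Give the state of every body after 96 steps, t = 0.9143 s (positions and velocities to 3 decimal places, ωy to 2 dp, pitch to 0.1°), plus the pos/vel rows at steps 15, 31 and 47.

State at t = 0.9143 s:
  b1     pos=(+0.000,+0.040) vel=(+0.000,+0.000) ωy=+0.00 pitch=+0.0°
  b2     pos=(+0.109,+0.050) vel=(+0.000,+0.000) ωy=+0.00 pitch=+90.0°
  b3     pos=(+0.227,+0.050) vel=(+0.000,+0.000) ωy=+0.00 pitch=+90.0°

Key-timestep trajectory:
   step    t(s)  b1.x    b1.z    b1.vx   b1.vz   b2.x    b2.z    b2.vx   b2.vz   b3.x    b3.z    b3.vx   b3.vz 
     15  0.1429   +0.000  +0.040  -0.003  +0.001   +0.075  +0.117  +0.324  -0.157   +0.147  +0.169  +0.809  -0.754
     31  0.2952   +0.000  +0.040  +0.000  +0.000   +0.111  +0.047  -0.046  +0.098   +0.247  +0.057  +0.069  +0.160
     47  0.4476   +0.000  +0.040  +0.000  +0.000   +0.109  +0.050  +0.000  +0.000   +0.224  +0.049  +0.195  -0.059


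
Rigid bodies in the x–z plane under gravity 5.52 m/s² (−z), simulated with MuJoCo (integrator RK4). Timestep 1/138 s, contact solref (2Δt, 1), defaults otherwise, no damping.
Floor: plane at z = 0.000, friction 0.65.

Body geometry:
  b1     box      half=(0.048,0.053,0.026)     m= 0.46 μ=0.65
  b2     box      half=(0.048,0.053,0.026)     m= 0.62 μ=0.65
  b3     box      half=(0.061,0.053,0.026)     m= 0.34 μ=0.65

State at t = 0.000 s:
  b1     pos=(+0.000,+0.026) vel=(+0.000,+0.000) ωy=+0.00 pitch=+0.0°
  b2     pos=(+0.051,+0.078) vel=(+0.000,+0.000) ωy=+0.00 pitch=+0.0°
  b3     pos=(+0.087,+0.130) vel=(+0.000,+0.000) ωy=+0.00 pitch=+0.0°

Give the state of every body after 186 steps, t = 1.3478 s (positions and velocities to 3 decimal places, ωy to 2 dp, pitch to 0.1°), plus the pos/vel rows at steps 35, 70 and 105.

State at t = 1.3478 s:
  b1     pos=(+0.000,+0.026) vel=(+0.000,+0.000) ωy=+0.00 pitch=+0.0°
  b2     pos=(+0.095,+0.048) vel=(+0.000,+0.000) ωy=+0.00 pitch=+90.0°
  b3     pos=(+0.271,+0.026) vel=(+0.000,+0.000) ωy=+0.00 pitch=+180.0°

Key-timestep trajectory:
   step    t(s)  b1.x    b1.z    b1.vx   b1.vz   b2.x    b2.z    b2.vx   b2.vz   b3.x    b3.z    b3.vx   b3.vz 
     35  0.2536   +0.000  +0.026  +0.000  +0.000   +0.070  +0.066  +0.151  -0.210   +0.135  +0.075  +0.301  -0.669
     70  0.5072   +0.000  +0.026  +0.000  +0.000   +0.107  +0.053  +0.007  +0.002   +0.193  +0.065  +0.175  +0.051
    105  0.7609   +0.000  +0.026  +0.000  +0.000   +0.092  +0.050  +0.051  -0.023   +0.235  +0.060  +0.245  -0.107


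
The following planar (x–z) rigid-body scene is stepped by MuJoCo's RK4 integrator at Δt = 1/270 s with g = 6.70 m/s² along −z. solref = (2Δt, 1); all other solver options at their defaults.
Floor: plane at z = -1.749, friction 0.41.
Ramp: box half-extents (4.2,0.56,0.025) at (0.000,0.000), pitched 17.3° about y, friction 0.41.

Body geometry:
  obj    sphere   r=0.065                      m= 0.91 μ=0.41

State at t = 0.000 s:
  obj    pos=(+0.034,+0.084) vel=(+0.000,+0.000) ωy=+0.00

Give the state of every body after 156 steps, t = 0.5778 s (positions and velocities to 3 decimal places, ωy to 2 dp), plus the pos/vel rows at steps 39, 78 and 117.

State at t = 0.5778 s:
  obj    pos=(+0.261,+0.013) vel=(+0.785,-0.245) ωy=+12.65

Key-timestep trajectory:
   step    t(s)  obj.x    obj.z    obj.vx   obj.vz 
     39  0.1444   +0.048  +0.079  +0.196  -0.061
     78  0.2889   +0.091  +0.066  +0.393  -0.122
    117  0.4333   +0.162  +0.044  +0.589  -0.183
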